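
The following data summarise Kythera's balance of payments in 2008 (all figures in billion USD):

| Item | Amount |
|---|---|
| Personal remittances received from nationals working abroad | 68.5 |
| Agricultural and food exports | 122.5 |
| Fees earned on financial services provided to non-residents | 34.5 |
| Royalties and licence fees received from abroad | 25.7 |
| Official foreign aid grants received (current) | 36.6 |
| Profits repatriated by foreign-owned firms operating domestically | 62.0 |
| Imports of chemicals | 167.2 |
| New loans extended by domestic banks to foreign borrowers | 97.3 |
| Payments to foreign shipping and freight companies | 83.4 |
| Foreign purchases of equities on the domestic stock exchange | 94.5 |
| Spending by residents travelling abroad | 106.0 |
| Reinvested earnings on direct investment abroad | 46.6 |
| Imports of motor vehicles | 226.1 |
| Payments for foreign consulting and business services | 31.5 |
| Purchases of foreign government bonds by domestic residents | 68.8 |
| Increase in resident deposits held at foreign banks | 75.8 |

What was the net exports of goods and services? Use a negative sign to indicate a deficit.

Goods: -167.2 - 226.1 + 122.5 = -270.8
Services: 25.7 - 31.5 - 106.0 - 83.4 + 34.5 = -160.7
Trade balance = -270.8 + (-160.7) = -431.5
(Excluded from the trade balance — secondary income: personal remittances received from nationals working abroad 68.5, official foreign aid grants received (current) 36.6; primary income: profits repatriated by foreign-owned firms operating domestically 62.0, reinvested earnings on direct investment abroad 46.6; financial account: new loans extended by domestic banks to foreign borrowers 97.3, foreign purchases of equities on the domestic stock exchange 94.5, purchases of foreign government bonds by domestic residents 68.8, increase in resident deposits held at foreign banks 75.8.)

-431.5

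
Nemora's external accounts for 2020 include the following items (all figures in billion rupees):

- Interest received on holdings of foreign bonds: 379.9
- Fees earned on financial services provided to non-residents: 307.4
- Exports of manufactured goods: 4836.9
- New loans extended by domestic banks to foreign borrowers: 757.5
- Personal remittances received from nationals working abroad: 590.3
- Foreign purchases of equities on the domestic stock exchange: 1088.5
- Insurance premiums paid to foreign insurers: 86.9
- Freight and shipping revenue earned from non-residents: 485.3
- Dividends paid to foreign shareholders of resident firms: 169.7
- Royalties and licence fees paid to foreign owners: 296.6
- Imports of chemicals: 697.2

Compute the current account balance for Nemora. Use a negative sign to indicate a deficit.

Goods: -697.2 + 4836.9 = 4139.7
Services: -86.9 - 296.6 + 307.4 + 485.3 = 409.2
Primary income: -169.7 + 379.9 = 210.2
Secondary income: 590.3
Current account = 4139.7 + 409.2 + 210.2 + 590.3 = 5349.4
(Excluded from the current account — financial account: new loans extended by domestic banks to foreign borrowers 757.5, foreign purchases of equities on the domestic stock exchange 1088.5.)

5349.4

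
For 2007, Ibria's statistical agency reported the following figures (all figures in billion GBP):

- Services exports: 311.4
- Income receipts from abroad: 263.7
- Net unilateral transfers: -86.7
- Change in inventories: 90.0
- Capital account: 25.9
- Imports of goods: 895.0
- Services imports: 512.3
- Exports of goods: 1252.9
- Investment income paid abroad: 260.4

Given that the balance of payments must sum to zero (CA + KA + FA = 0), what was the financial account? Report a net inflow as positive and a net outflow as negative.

-99.5

Goods balance = 1252.9 - 895.0 = 357.9
Services balance = 311.4 - 512.3 = -200.9
Trade balance (goods + services) = 357.9 + (-200.9) = 157.0
Net primary income = 263.7 - 260.4 = 3.3
Net secondary income = -86.7
Current account = 157.0 + 3.3 + (-86.7) = 73.6
Financial account = -(73.6 + 25.9) = -99.5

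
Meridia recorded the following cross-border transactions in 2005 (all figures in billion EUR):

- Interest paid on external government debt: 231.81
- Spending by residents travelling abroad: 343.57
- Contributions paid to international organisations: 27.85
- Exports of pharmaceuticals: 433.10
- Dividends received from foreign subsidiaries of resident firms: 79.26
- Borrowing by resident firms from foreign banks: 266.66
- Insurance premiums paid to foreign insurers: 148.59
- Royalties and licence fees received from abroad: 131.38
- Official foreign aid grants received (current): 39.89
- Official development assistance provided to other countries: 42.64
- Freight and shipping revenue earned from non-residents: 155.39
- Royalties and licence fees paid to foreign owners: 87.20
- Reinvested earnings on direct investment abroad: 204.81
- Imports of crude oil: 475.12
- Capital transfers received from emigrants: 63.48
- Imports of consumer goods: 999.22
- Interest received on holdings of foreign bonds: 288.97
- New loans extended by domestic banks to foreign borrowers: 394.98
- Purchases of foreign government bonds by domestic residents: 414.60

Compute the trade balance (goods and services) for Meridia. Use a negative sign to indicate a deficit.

Goods: -475.12 - 999.22 + 433.10 = -1041.24
Services: -343.57 + 131.38 - 148.59 + 155.39 - 87.20 = -292.59
Trade balance = -1041.24 + (-292.59) = -1333.83
(Excluded from the trade balance — primary income: interest paid on external government debt 231.81, dividends received from foreign subsidiaries of resident firms 79.26, reinvested earnings on direct investment abroad 204.81, interest received on holdings of foreign bonds 288.97; secondary income: contributions paid to international organisations 27.85, official foreign aid grants received (current) 39.89, official development assistance provided to other countries 42.64; financial account: borrowing by resident firms from foreign banks 266.66, new loans extended by domestic banks to foreign borrowers 394.98, purchases of foreign government bonds by domestic residents 414.60; capital account: capital transfers received from emigrants 63.48.)

-1333.83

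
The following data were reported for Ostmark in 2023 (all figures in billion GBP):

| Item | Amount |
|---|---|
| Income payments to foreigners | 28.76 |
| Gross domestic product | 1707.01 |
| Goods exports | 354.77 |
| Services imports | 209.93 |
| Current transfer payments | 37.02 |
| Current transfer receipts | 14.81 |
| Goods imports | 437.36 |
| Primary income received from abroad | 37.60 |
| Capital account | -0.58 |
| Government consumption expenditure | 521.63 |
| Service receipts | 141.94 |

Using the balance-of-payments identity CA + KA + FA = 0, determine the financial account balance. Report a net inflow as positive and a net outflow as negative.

Goods balance = 354.77 - 437.36 = -82.59
Services balance = 141.94 - 209.93 = -67.99
Trade balance (goods + services) = -82.59 + (-67.99) = -150.58
Net primary income = 37.60 - 28.76 = 8.84
Net secondary income = 14.81 - 37.02 = -22.21
Current account = -150.58 + 8.84 + (-22.21) = -163.95
Financial account = -(-163.95 + (-0.58)) = 164.53

164.53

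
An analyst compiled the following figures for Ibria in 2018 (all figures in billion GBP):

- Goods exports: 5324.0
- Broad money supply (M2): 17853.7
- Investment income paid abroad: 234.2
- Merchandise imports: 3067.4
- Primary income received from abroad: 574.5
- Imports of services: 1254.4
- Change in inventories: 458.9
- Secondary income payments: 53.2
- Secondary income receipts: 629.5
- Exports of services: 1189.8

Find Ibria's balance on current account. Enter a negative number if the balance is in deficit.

3108.6

Goods balance = 5324.0 - 3067.4 = 2256.6
Services balance = 1189.8 - 1254.4 = -64.6
Trade balance (goods + services) = 2256.6 + (-64.6) = 2192.0
Net primary income = 574.5 - 234.2 = 340.3
Net secondary income = 629.5 - 53.2 = 576.3
Current account = 2192.0 + 340.3 + 576.3 = 3108.6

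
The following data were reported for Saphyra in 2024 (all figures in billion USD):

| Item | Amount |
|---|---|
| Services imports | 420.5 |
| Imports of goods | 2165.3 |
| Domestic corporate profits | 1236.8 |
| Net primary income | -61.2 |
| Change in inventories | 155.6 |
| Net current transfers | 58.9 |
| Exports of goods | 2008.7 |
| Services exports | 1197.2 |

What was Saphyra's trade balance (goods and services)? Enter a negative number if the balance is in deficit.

Goods balance = 2008.7 - 2165.3 = -156.6
Services balance = 1197.2 - 420.5 = 776.7
Trade balance (goods + services) = -156.6 + 776.7 = 620.1

620.1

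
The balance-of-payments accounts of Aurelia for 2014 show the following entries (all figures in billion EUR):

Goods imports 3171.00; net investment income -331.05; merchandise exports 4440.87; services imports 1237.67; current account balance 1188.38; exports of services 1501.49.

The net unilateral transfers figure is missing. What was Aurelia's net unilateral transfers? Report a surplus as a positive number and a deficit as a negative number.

-14.26

Current account = goods balance + services balance + net primary income + net secondary income
Sum of the known components = 1202.64
Net unilateral transfers = CA - (known components) = 1188.38 - 1202.64 = -14.26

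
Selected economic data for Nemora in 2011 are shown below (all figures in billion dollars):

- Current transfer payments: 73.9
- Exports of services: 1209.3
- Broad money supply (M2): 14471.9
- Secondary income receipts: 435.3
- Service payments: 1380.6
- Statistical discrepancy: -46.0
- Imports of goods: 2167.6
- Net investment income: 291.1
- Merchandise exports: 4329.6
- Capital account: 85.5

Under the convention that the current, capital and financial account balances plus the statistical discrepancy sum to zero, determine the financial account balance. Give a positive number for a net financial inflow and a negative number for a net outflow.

Goods balance = 4329.6 - 2167.6 = 2162.0
Services balance = 1209.3 - 1380.6 = -171.3
Trade balance (goods + services) = 2162.0 + (-171.3) = 1990.7
Net primary income = 291.1
Net secondary income = 435.3 - 73.9 = 361.4
Current account = 1990.7 + 291.1 + 361.4 = 2643.2
Financial account = -(2643.2 + 85.5 + (-46.0)) = -2682.7

-2682.7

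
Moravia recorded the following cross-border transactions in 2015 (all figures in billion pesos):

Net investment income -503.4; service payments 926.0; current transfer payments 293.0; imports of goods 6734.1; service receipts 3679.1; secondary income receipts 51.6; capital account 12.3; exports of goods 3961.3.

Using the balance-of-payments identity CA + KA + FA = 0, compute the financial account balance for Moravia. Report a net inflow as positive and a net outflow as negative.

752.2

Goods balance = 3961.3 - 6734.1 = -2772.8
Services balance = 3679.1 - 926.0 = 2753.1
Trade balance (goods + services) = -2772.8 + 2753.1 = -19.7
Net primary income = -503.4
Net secondary income = 51.6 - 293.0 = -241.4
Current account = -19.7 + (-503.4) + (-241.4) = -764.5
Financial account = -(-764.5 + 12.3) = 752.2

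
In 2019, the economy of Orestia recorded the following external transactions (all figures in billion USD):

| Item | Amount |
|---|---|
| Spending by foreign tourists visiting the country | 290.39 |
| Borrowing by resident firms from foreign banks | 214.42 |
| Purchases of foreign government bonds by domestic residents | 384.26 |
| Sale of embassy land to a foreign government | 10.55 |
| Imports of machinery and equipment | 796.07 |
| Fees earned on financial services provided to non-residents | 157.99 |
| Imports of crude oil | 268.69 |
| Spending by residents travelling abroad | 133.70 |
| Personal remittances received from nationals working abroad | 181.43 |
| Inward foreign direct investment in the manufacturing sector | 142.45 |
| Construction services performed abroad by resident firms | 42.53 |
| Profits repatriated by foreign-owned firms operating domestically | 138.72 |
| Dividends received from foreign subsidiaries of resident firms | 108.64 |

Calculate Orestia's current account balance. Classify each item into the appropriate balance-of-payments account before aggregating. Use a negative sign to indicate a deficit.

-556.20

Goods: -268.69 - 796.07 = -1064.76
Services: -133.70 + 157.99 + 290.39 + 42.53 = 357.21
Primary income: -138.72 + 108.64 = -30.08
Secondary income: 181.43
Current account = (-1064.76) + 357.21 + (-30.08) + 181.43 = -556.20
(Excluded from the current account — financial account: borrowing by resident firms from foreign banks 214.42, purchases of foreign government bonds by domestic residents 384.26, inward foreign direct investment in the manufacturing sector 142.45; capital account: sale of embassy land to a foreign government 10.55.)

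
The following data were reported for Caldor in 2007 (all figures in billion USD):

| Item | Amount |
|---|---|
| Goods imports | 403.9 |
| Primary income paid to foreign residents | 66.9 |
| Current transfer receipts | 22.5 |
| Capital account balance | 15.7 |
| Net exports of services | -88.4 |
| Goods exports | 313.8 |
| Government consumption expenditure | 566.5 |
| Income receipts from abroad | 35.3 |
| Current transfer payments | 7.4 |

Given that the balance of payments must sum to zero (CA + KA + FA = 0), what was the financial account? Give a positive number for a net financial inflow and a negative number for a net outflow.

179.3

Goods balance = 313.8 - 403.9 = -90.1
Services balance = -88.4
Trade balance (goods + services) = -90.1 + (-88.4) = -178.5
Net primary income = 35.3 - 66.9 = -31.6
Net secondary income = 22.5 - 7.4 = 15.1
Current account = -178.5 + (-31.6) + 15.1 = -195.0
Financial account = -(-195.0 + 15.7) = 179.3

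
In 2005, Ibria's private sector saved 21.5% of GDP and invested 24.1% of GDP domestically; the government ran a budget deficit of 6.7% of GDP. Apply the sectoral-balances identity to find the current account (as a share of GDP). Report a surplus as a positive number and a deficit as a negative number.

By the sectoral-balances identity, CA = (S_private - I) + (T - G).
Private balance = 21.5 - 24.1 = -2.6
Government balance (T - G) = -6.7
CA = -2.6 + (-6.7) = -9.3

-9.3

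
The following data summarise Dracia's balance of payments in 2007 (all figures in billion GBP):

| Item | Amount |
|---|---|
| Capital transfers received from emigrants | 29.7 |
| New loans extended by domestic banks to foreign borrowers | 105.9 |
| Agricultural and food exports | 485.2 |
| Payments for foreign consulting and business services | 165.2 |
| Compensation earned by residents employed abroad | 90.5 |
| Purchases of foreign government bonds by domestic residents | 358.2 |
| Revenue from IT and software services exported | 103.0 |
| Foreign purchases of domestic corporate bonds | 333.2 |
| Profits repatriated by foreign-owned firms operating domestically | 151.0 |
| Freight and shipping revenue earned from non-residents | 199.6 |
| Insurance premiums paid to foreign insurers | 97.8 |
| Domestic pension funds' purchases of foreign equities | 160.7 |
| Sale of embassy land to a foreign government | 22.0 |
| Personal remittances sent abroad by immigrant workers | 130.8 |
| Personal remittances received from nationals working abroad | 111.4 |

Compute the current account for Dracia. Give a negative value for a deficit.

444.9

Goods: 485.2
Services: -97.8 - 165.2 + 199.6 + 103.0 = 39.6
Primary income: 90.5 - 151.0 = -60.5
Secondary income: -130.8 + 111.4 = -19.4
Current account = 485.2 + 39.6 + (-60.5) + (-19.4) = 444.9
(Excluded from the current account — capital account: capital transfers received from emigrants 29.7, sale of embassy land to a foreign government 22.0; financial account: new loans extended by domestic banks to foreign borrowers 105.9, purchases of foreign government bonds by domestic residents 358.2, foreign purchases of domestic corporate bonds 333.2, domestic pension funds' purchases of foreign equities 160.7.)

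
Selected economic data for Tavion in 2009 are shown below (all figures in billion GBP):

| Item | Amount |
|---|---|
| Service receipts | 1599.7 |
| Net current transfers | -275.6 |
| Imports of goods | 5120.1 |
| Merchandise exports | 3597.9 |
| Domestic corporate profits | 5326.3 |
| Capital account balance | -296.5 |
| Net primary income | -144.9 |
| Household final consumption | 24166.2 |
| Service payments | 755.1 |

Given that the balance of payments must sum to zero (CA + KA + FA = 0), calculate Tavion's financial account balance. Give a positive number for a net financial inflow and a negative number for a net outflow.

Goods balance = 3597.9 - 5120.1 = -1522.2
Services balance = 1599.7 - 755.1 = 844.6
Trade balance (goods + services) = -1522.2 + 844.6 = -677.6
Net primary income = -144.9
Net secondary income = -275.6
Current account = -677.6 + (-144.9) + (-275.6) = -1098.1
Financial account = -(-1098.1 + (-296.5)) = 1394.6

1394.6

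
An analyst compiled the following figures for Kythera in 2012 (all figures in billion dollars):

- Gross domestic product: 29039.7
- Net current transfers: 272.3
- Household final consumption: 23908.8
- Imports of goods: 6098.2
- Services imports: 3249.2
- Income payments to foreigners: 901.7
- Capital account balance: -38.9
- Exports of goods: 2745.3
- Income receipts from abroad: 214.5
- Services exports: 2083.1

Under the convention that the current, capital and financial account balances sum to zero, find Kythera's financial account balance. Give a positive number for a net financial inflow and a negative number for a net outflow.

4972.8

Goods balance = 2745.3 - 6098.2 = -3352.9
Services balance = 2083.1 - 3249.2 = -1166.1
Trade balance (goods + services) = -3352.9 + (-1166.1) = -4519.0
Net primary income = 214.5 - 901.7 = -687.2
Net secondary income = 272.3
Current account = -4519.0 + (-687.2) + 272.3 = -4933.9
Financial account = -(-4933.9 + (-38.9)) = 4972.8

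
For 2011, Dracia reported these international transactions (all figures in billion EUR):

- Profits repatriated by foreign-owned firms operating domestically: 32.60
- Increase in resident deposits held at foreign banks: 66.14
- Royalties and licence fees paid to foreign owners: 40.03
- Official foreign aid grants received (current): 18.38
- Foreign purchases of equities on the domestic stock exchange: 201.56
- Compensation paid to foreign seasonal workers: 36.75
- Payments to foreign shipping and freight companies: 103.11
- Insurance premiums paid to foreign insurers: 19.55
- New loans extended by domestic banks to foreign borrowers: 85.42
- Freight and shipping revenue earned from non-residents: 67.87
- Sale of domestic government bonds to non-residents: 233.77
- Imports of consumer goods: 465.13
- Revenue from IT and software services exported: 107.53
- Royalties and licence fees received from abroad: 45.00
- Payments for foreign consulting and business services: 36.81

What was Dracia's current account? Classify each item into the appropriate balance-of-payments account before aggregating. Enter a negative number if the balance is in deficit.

-495.20

Goods: -465.13
Services: 67.87 + 107.53 - 103.11 + 45.00 - 36.81 - 19.55 - 40.03 = 20.90
Primary income: -32.60 - 36.75 = -69.35
Secondary income: 18.38
Current account = (-465.13) + 20.90 + (-69.35) + 18.38 = -495.20
(Excluded from the current account — financial account: increase in resident deposits held at foreign banks 66.14, foreign purchases of equities on the domestic stock exchange 201.56, new loans extended by domestic banks to foreign borrowers 85.42, sale of domestic government bonds to non-residents 233.77.)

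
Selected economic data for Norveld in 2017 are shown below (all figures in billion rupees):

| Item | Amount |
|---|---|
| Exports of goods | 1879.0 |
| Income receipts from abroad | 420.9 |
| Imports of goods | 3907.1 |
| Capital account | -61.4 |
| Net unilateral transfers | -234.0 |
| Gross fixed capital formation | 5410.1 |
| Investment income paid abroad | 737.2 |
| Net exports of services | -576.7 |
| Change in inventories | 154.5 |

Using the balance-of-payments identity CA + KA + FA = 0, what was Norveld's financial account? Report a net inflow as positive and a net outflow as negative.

3216.5

Goods balance = 1879.0 - 3907.1 = -2028.1
Services balance = -576.7
Trade balance (goods + services) = -2028.1 + (-576.7) = -2604.8
Net primary income = 420.9 - 737.2 = -316.3
Net secondary income = -234.0
Current account = -2604.8 + (-316.3) + (-234.0) = -3155.1
Financial account = -(-3155.1 + (-61.4)) = 3216.5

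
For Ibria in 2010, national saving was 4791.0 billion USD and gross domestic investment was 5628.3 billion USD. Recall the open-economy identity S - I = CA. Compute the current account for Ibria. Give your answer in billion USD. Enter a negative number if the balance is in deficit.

S - I = CA (net lending to the rest of the world).
CA = S - I = 4791.0 - 5628.3 = -837.3

-837.3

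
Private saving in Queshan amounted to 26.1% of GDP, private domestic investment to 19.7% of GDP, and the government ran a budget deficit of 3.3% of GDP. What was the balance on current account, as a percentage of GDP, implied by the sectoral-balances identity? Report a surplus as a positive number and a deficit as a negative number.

By the sectoral-balances identity, CA = (S_private - I) + (T - G).
Private balance = 26.1 - 19.7 = 6.4
Government balance (T - G) = -3.3
CA = 6.4 + (-3.3) = 3.1

3.1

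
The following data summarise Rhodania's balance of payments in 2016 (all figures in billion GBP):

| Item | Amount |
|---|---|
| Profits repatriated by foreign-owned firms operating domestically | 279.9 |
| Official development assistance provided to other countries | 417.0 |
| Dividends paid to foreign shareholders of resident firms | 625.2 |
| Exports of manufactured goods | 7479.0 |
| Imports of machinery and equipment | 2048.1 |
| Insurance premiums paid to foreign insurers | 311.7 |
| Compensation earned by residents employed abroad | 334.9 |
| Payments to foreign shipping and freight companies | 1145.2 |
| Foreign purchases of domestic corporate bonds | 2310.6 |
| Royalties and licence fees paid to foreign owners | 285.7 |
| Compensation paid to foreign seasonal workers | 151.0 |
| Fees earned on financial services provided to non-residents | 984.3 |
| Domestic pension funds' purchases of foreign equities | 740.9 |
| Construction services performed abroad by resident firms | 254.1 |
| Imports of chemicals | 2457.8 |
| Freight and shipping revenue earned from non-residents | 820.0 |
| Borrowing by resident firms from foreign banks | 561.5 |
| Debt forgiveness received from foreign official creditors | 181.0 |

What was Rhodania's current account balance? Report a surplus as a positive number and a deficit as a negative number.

2150.7

Goods: -2457.8 + 7479.0 - 2048.1 = 2973.1
Services: -1145.2 + 254.1 - 311.7 + 820.0 - 285.7 + 984.3 = 315.8
Primary income: -151.0 - 625.2 + 334.9 - 279.9 = -721.2
Secondary income: -417.0
Current account = 2973.1 + 315.8 + (-721.2) + (-417.0) = 2150.7
(Excluded from the current account — financial account: foreign purchases of domestic corporate bonds 2310.6, domestic pension funds' purchases of foreign equities 740.9, borrowing by resident firms from foreign banks 561.5; capital account: debt forgiveness received from foreign official creditors 181.0.)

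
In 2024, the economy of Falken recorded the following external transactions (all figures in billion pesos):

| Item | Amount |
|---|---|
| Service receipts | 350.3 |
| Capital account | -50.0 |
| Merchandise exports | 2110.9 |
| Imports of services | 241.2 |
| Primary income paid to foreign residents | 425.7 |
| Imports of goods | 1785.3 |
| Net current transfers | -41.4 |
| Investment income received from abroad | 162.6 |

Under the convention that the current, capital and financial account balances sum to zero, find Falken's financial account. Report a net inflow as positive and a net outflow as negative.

-80.2

Goods balance = 2110.9 - 1785.3 = 325.6
Services balance = 350.3 - 241.2 = 109.1
Trade balance (goods + services) = 325.6 + 109.1 = 434.7
Net primary income = 162.6 - 425.7 = -263.1
Net secondary income = -41.4
Current account = 434.7 + (-263.1) + (-41.4) = 130.2
Financial account = -(130.2 + (-50.0)) = -80.2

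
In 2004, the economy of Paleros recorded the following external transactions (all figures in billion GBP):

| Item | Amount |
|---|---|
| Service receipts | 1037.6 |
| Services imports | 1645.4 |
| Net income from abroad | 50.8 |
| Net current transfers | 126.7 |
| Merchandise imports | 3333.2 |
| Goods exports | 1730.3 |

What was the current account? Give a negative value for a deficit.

Goods balance = 1730.3 - 3333.2 = -1602.9
Services balance = 1037.6 - 1645.4 = -607.8
Trade balance (goods + services) = -1602.9 + (-607.8) = -2210.7
Net primary income = 50.8
Net secondary income = 126.7
Current account = -2210.7 + 50.8 + 126.7 = -2033.2

-2033.2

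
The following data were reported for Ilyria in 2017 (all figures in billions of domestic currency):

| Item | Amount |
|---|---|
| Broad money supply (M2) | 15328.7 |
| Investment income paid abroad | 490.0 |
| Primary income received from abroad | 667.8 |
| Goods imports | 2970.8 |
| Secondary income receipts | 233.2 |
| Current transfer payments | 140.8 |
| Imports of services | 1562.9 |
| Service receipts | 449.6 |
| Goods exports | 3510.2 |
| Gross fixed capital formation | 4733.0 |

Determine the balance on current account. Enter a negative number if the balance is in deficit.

Goods balance = 3510.2 - 2970.8 = 539.4
Services balance = 449.6 - 1562.9 = -1113.3
Trade balance (goods + services) = 539.4 + (-1113.3) = -573.9
Net primary income = 667.8 - 490.0 = 177.8
Net secondary income = 233.2 - 140.8 = 92.4
Current account = -573.9 + 177.8 + 92.4 = -303.7

-303.7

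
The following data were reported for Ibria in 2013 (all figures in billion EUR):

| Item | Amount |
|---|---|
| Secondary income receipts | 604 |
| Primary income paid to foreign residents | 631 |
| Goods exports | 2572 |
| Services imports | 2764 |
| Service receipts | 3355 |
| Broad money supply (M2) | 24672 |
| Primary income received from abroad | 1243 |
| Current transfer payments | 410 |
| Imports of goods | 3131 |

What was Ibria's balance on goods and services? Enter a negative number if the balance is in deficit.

32

Goods balance = 2572 - 3131 = -559
Services balance = 3355 - 2764 = 591
Trade balance (goods + services) = -559 + 591 = 32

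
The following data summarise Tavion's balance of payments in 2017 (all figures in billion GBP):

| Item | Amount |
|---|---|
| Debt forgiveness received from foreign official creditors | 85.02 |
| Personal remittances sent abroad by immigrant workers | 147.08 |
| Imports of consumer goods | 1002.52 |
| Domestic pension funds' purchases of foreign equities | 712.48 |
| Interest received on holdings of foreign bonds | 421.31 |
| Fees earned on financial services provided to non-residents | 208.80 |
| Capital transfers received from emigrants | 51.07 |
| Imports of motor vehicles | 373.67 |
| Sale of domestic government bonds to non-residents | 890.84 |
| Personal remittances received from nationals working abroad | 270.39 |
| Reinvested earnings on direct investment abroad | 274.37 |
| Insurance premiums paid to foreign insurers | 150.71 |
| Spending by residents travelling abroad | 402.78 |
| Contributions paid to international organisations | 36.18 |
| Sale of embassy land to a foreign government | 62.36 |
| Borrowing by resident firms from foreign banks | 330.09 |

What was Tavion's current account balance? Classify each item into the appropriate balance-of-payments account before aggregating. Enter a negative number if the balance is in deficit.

-938.07

Goods: -1002.52 - 373.67 = -1376.19
Services: 208.80 - 150.71 - 402.78 = -344.69
Primary income: 274.37 + 421.31 = 695.68
Secondary income: 270.39 - 147.08 - 36.18 = 87.13
Current account = (-1376.19) + (-344.69) + 695.68 + 87.13 = -938.07
(Excluded from the current account — capital account: debt forgiveness received from foreign official creditors 85.02, capital transfers received from emigrants 51.07, sale of embassy land to a foreign government 62.36; financial account: domestic pension funds' purchases of foreign equities 712.48, sale of domestic government bonds to non-residents 890.84, borrowing by resident firms from foreign banks 330.09.)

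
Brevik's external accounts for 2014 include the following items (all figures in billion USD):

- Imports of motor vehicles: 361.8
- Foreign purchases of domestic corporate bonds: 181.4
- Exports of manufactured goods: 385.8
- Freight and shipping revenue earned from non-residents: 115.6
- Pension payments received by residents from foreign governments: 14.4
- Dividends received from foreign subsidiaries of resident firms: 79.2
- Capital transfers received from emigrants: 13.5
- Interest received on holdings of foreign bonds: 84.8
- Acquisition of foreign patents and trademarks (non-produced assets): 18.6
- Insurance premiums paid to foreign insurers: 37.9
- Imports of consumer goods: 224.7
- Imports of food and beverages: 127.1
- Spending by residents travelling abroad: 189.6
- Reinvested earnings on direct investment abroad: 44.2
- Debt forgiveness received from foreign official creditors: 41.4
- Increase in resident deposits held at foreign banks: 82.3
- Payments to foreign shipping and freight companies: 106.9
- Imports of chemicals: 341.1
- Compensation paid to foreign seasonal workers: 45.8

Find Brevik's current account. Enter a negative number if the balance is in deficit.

Goods: -341.1 - 361.8 - 127.1 - 224.7 + 385.8 = -668.9
Services: -106.9 + 115.6 - 189.6 - 37.9 = -218.8
Primary income: 44.2 - 45.8 + 84.8 + 79.2 = 162.4
Secondary income: 14.4
Current account = (-668.9) + (-218.8) + 162.4 + 14.4 = -710.9
(Excluded from the current account — financial account: foreign purchases of domestic corporate bonds 181.4, increase in resident deposits held at foreign banks 82.3; capital account: capital transfers received from emigrants 13.5, acquisition of foreign patents and trademarks (non-produced assets) 18.6, debt forgiveness received from foreign official creditors 41.4.)

-710.9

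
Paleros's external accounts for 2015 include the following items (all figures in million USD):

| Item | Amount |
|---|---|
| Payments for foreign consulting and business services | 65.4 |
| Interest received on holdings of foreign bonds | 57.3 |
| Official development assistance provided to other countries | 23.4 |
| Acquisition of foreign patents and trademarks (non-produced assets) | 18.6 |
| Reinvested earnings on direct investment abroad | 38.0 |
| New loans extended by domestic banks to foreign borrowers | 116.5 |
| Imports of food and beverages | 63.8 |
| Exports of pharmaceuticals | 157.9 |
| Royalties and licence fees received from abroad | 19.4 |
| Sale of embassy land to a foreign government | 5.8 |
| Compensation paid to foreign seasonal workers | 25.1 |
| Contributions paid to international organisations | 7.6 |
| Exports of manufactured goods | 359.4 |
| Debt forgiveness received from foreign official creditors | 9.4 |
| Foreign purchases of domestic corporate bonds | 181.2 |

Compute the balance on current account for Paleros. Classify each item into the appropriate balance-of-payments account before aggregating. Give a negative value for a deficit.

Goods: 157.9 + 359.4 - 63.8 = 453.5
Services: 19.4 - 65.4 = -46.0
Primary income: -25.1 + 57.3 + 38.0 = 70.2
Secondary income: -7.6 - 23.4 = -31.0
Current account = 453.5 + (-46.0) + 70.2 + (-31.0) = 446.7
(Excluded from the current account — capital account: acquisition of foreign patents and trademarks (non-produced assets) 18.6, sale of embassy land to a foreign government 5.8, debt forgiveness received from foreign official creditors 9.4; financial account: new loans extended by domestic banks to foreign borrowers 116.5, foreign purchases of domestic corporate bonds 181.2.)

446.7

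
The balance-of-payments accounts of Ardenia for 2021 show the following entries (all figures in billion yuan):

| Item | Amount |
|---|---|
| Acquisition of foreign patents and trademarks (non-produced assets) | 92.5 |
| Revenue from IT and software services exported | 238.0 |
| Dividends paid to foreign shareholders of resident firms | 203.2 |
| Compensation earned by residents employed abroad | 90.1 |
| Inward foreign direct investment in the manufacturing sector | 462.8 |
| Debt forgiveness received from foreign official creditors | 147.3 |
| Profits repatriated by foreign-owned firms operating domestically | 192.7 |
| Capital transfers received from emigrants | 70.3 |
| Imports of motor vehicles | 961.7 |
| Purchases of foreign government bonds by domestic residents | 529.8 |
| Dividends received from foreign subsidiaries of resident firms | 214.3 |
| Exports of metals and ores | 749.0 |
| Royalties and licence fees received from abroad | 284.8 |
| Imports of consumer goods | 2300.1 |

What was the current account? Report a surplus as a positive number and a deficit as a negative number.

-2081.5

Goods: -961.7 + 749.0 - 2300.1 = -2512.8
Services: 284.8 + 238.0 = 522.8
Primary income: 214.3 - 192.7 + 90.1 - 203.2 = -91.5
Current account = (-2512.8) + 522.8 + (-91.5) = -2081.5
(Excluded from the current account — capital account: acquisition of foreign patents and trademarks (non-produced assets) 92.5, debt forgiveness received from foreign official creditors 147.3, capital transfers received from emigrants 70.3; financial account: inward foreign direct investment in the manufacturing sector 462.8, purchases of foreign government bonds by domestic residents 529.8.)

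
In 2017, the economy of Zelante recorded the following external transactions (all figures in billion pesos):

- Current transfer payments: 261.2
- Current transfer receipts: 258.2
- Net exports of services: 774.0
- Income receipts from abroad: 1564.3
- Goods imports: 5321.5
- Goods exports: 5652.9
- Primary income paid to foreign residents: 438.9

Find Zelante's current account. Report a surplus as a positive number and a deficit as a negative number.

2227.8

Goods balance = 5652.9 - 5321.5 = 331.4
Services balance = 774.0
Trade balance (goods + services) = 331.4 + 774.0 = 1105.4
Net primary income = 1564.3 - 438.9 = 1125.4
Net secondary income = 258.2 - 261.2 = -3.0
Current account = 1105.4 + 1125.4 + (-3.0) = 2227.8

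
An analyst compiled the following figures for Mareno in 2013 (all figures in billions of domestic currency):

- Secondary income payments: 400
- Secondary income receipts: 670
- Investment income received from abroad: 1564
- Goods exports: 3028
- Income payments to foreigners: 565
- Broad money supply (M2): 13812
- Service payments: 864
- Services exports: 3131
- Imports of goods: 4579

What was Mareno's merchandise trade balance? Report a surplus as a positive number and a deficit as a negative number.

Goods balance = 3028 - 4579 = -1551

-1551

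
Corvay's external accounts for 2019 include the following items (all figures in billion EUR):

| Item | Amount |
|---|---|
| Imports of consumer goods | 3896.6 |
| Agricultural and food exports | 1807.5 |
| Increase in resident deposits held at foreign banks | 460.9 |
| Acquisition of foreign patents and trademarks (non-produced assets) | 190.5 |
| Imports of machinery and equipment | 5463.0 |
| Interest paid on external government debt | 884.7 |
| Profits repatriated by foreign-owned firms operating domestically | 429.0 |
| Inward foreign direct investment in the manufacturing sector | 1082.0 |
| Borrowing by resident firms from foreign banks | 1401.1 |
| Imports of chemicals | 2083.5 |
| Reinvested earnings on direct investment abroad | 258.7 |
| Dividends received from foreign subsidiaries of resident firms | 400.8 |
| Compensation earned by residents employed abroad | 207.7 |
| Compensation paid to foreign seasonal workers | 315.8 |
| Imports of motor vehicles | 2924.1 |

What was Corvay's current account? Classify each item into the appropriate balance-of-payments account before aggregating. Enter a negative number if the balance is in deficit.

-13322.0

Goods: 1807.5 - 2083.5 - 5463.0 - 2924.1 - 3896.6 = -12559.7
Primary income: -429.0 + 207.7 - 315.8 - 884.7 + 400.8 + 258.7 = -762.3
Current account = (-12559.7) + (-762.3) = -13322.0
(Excluded from the current account — financial account: increase in resident deposits held at foreign banks 460.9, inward foreign direct investment in the manufacturing sector 1082.0, borrowing by resident firms from foreign banks 1401.1; capital account: acquisition of foreign patents and trademarks (non-produced assets) 190.5.)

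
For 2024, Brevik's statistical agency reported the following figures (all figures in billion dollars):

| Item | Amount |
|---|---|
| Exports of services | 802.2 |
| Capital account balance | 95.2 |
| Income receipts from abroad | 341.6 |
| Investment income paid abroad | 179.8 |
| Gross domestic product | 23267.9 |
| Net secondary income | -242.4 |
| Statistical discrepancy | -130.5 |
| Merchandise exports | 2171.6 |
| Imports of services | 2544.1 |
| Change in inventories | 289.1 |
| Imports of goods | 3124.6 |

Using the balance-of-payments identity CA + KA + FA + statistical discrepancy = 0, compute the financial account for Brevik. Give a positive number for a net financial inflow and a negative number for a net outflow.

Goods balance = 2171.6 - 3124.6 = -953.0
Services balance = 802.2 - 2544.1 = -1741.9
Trade balance (goods + services) = -953.0 + (-1741.9) = -2694.9
Net primary income = 341.6 - 179.8 = 161.8
Net secondary income = -242.4
Current account = -2694.9 + 161.8 + (-242.4) = -2775.5
Financial account = -(-2775.5 + 95.2 + (-130.5)) = 2810.8

2810.8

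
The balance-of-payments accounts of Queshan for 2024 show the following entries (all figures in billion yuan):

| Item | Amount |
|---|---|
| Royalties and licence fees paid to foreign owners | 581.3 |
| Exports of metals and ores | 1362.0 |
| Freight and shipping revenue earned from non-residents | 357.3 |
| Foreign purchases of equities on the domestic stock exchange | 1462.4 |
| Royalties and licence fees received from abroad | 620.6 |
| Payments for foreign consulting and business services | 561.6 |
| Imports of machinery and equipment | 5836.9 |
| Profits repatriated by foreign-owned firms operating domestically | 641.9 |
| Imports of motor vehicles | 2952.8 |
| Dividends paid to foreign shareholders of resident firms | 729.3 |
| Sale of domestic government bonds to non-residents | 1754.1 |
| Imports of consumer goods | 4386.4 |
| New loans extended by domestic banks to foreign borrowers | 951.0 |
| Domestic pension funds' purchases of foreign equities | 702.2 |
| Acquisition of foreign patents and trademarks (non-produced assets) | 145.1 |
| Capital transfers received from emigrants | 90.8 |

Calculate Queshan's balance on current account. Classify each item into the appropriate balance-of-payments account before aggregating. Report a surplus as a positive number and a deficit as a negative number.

-13350.3

Goods: -4386.4 + 1362.0 - 5836.9 - 2952.8 = -11814.1
Services: -581.3 + 357.3 - 561.6 + 620.6 = -165.0
Primary income: -729.3 - 641.9 = -1371.2
Current account = (-11814.1) + (-165.0) + (-1371.2) = -13350.3
(Excluded from the current account — financial account: foreign purchases of equities on the domestic stock exchange 1462.4, sale of domestic government bonds to non-residents 1754.1, new loans extended by domestic banks to foreign borrowers 951.0, domestic pension funds' purchases of foreign equities 702.2; capital account: acquisition of foreign patents and trademarks (non-produced assets) 145.1, capital transfers received from emigrants 90.8.)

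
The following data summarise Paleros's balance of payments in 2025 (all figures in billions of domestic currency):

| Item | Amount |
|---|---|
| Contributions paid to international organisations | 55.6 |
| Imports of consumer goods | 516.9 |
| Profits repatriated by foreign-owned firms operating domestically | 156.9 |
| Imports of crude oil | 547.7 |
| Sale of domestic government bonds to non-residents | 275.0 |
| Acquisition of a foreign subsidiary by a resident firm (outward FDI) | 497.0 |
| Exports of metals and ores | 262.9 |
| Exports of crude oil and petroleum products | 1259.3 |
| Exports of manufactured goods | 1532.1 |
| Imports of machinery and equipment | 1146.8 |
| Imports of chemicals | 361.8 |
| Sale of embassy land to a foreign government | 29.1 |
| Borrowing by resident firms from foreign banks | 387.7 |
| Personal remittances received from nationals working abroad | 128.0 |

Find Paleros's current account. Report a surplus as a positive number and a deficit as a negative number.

Goods: 1259.3 + 1532.1 - 516.9 - 361.8 - 1146.8 + 262.9 - 547.7 = 481.1
Primary income: -156.9
Secondary income: 128.0 - 55.6 = 72.4
Current account = 481.1 + (-156.9) + 72.4 = 396.6
(Excluded from the current account — financial account: sale of domestic government bonds to non-residents 275.0, acquisition of a foreign subsidiary by a resident firm (outward FDI) 497.0, borrowing by resident firms from foreign banks 387.7; capital account: sale of embassy land to a foreign government 29.1.)

396.6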